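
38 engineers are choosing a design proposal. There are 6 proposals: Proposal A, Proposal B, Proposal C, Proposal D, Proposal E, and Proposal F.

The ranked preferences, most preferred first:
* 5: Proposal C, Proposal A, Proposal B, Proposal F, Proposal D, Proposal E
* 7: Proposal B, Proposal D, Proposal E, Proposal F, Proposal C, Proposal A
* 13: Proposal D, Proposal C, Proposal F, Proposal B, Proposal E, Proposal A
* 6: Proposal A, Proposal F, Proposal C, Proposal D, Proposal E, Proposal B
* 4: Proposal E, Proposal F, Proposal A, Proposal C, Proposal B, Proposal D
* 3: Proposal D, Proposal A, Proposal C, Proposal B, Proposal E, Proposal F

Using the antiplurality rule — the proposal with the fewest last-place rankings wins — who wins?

Last-place votes: Proposal A 20, Proposal B 6, Proposal C 0, Proposal D 4, Proposal E 5, Proposal F 3.

Proposal C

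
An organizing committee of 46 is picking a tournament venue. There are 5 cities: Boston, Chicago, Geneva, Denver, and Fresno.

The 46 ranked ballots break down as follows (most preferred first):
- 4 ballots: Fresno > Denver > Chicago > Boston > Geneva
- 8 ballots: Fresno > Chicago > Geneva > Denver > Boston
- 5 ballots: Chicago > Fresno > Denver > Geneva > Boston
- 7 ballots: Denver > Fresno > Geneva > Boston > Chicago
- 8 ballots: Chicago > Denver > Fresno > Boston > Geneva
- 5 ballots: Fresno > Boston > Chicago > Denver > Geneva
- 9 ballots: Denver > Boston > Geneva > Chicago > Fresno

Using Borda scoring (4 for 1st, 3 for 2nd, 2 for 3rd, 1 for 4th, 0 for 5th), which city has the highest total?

Boston: 4×1 + 8×0 + 5×0 + 7×1 + 8×1 + 5×3 + 9×3 = 61
Chicago: 4×2 + 8×3 + 5×4 + 7×0 + 8×4 + 5×2 + 9×1 = 103
Geneva: 4×0 + 8×2 + 5×1 + 7×2 + 8×0 + 5×0 + 9×2 = 53
Denver: 4×3 + 8×1 + 5×2 + 7×4 + 8×3 + 5×1 + 9×4 = 123
Fresno: 4×4 + 8×4 + 5×3 + 7×3 + 8×2 + 5×4 + 9×0 = 120

Denver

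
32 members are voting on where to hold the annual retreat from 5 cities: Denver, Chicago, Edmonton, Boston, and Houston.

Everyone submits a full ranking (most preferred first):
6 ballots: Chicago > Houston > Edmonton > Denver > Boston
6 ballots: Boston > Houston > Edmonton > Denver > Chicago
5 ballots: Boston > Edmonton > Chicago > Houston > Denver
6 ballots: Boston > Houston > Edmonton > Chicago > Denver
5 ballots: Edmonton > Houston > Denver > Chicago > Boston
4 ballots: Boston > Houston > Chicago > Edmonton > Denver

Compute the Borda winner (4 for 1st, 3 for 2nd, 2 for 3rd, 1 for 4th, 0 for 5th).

Houston

Denver: 6×1 + 6×1 + 5×0 + 6×0 + 5×2 + 4×0 = 22
Chicago: 6×4 + 6×0 + 5×2 + 6×1 + 5×1 + 4×2 = 53
Edmonton: 6×2 + 6×2 + 5×3 + 6×2 + 5×4 + 4×1 = 75
Boston: 6×0 + 6×4 + 5×4 + 6×4 + 5×0 + 4×4 = 84
Houston: 6×3 + 6×3 + 5×1 + 6×3 + 5×3 + 4×3 = 86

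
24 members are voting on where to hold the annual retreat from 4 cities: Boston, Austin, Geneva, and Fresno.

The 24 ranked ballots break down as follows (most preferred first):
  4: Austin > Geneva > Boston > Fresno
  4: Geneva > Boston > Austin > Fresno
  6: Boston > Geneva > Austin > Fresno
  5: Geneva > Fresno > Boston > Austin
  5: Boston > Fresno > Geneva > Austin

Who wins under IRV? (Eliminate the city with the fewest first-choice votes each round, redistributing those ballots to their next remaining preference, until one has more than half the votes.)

Round 1: Boston 11, Austin 4, Geneva 9, Fresno 0. Fresno eliminated.
Round 2: Boston 11, Austin 4, Geneva 9. Austin eliminated.
Round 3: Boston 11, Geneva 13. Geneva has a majority (≥13).

Geneva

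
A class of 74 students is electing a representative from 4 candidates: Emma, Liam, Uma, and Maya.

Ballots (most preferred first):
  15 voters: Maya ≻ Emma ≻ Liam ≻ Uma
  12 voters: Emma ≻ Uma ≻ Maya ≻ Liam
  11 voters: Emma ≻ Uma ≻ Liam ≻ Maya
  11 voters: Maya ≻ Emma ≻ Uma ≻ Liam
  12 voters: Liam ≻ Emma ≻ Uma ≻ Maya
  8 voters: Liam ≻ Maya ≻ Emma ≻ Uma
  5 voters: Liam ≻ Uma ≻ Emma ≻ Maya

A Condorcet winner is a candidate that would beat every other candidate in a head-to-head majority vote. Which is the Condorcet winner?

Emma

Emma vs Liam: 49–25
Emma vs Uma: 69–5
Emma vs Maya: 40–34
Emma beats every other candidate.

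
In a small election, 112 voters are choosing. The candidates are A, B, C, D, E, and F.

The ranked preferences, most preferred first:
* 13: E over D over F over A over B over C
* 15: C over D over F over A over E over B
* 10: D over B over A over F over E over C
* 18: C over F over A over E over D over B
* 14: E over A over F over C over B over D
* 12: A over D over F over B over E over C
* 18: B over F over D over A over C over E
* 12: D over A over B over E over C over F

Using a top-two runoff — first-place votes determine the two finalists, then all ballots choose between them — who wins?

Round 1 first-place votes: A 12, B 18, C 33, D 22, E 27, F 0. C and E advance.
Runoff: C is ranked above E on 51 ballots, E above C on 61.

E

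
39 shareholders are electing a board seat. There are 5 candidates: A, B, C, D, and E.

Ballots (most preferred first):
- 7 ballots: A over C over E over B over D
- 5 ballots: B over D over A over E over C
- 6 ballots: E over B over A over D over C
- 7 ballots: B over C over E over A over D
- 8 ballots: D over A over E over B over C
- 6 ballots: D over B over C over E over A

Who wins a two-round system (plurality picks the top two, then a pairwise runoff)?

Round 1 first-place votes: A 7, B 12, C 0, D 14, E 6. D and B advance.
Runoff: D is ranked above B on 14 ballots, B above D on 25.

B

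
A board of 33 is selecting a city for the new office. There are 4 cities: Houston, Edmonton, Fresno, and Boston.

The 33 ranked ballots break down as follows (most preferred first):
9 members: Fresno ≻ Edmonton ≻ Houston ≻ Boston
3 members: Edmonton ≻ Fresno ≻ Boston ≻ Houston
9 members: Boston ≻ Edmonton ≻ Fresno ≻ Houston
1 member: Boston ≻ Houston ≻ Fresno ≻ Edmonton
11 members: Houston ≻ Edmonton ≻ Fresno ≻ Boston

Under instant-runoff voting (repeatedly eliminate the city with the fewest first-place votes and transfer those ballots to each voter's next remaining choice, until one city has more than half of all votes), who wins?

Round 1: Houston 11, Edmonton 3, Fresno 9, Boston 10. Edmonton eliminated.
Round 2: Houston 11, Fresno 12, Boston 10. Boston eliminated.
Round 3: Houston 12, Fresno 21. Fresno has a majority (≥17).

Fresno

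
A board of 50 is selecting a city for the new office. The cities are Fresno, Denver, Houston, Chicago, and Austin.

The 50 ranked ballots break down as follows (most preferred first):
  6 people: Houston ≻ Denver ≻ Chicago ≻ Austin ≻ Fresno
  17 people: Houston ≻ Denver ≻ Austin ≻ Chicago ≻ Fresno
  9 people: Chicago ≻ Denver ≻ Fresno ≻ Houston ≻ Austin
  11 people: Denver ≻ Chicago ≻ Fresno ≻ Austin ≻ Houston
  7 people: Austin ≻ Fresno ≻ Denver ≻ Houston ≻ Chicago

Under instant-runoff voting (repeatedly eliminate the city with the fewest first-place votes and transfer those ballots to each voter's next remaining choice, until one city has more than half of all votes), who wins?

Denver

Round 1: Fresno 0, Denver 11, Houston 23, Chicago 9, Austin 7. Fresno eliminated.
Round 2: Denver 11, Houston 23, Chicago 9, Austin 7. Austin eliminated.
Round 3: Denver 18, Houston 23, Chicago 9. Chicago eliminated.
Round 4: Denver 27, Houston 23. Denver has a majority (≥26).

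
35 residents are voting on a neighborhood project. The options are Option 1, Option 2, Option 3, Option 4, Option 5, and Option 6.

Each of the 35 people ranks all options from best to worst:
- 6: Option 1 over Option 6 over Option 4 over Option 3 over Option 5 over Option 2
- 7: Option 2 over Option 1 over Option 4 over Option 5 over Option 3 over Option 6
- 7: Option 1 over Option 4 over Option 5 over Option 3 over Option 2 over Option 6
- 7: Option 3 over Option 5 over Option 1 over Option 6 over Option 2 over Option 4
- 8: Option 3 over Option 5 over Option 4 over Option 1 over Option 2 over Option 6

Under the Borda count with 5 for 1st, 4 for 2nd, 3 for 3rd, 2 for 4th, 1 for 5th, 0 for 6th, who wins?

Option 1

Option 1: 6×5 + 7×4 + 7×5 + 7×3 + 8×2 = 130
Option 2: 6×0 + 7×5 + 7×1 + 7×1 + 8×1 = 57
Option 3: 6×2 + 7×1 + 7×2 + 7×5 + 8×5 = 108
Option 4: 6×3 + 7×3 + 7×4 + 7×0 + 8×3 = 91
Option 5: 6×1 + 7×2 + 7×3 + 7×4 + 8×4 = 101
Option 6: 6×4 + 7×0 + 7×0 + 7×2 + 8×0 = 38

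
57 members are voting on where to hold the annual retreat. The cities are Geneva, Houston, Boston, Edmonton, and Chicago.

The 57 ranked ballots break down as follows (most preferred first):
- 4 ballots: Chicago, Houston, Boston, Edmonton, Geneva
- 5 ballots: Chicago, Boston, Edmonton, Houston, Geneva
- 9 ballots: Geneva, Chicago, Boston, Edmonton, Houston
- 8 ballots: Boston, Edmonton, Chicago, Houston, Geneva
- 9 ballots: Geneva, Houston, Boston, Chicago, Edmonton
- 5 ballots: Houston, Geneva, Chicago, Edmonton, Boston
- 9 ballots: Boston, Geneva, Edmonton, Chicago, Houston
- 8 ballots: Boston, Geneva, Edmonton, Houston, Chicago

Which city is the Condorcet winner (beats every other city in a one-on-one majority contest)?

Boston

Boston vs Geneva: 34–23
Boston vs Houston: 39–18
Boston vs Edmonton: 52–5
Boston vs Chicago: 34–23
Boston beats every other city.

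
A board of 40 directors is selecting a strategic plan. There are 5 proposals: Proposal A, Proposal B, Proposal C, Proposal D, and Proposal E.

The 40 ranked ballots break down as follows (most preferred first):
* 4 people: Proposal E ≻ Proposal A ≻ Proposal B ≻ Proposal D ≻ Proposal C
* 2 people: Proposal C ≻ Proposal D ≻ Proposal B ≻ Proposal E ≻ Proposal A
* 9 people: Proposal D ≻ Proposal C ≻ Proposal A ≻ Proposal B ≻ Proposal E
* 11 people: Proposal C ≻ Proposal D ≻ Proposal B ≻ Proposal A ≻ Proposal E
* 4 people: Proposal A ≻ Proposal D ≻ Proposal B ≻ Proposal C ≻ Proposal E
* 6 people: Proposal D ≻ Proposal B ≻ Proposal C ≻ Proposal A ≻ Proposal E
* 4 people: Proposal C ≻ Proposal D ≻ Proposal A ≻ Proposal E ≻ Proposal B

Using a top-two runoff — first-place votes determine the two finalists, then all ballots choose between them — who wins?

Round 1 first-place votes: Proposal A 4, Proposal B 0, Proposal C 17, Proposal D 15, Proposal E 4. Proposal C and Proposal D advance.
Runoff: Proposal C is ranked above Proposal D on 17 ballots, Proposal D above Proposal C on 23.

Proposal D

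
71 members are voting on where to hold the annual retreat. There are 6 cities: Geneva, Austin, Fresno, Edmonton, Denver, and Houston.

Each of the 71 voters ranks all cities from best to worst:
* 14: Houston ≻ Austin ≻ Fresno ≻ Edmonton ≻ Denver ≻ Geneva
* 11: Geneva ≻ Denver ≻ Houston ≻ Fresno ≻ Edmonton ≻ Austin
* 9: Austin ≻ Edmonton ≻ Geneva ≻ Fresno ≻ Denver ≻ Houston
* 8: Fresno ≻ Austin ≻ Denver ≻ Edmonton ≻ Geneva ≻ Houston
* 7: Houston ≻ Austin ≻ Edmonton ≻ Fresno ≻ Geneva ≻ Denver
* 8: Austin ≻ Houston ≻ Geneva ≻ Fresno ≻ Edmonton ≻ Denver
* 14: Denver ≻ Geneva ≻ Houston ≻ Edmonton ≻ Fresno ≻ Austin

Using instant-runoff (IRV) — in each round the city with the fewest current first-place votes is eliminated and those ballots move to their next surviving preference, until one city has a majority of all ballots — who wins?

Austin

Round 1: Geneva 11, Austin 17, Fresno 8, Edmonton 0, Denver 14, Houston 21. Edmonton eliminated.
Round 2: Geneva 11, Austin 17, Fresno 8, Denver 14, Houston 21. Fresno eliminated.
Round 3: Geneva 11, Austin 25, Denver 14, Houston 21. Geneva eliminated.
Round 4: Austin 25, Denver 25, Houston 21. Houston eliminated.
Round 5: Austin 46, Denver 25. Austin has a majority (≥36).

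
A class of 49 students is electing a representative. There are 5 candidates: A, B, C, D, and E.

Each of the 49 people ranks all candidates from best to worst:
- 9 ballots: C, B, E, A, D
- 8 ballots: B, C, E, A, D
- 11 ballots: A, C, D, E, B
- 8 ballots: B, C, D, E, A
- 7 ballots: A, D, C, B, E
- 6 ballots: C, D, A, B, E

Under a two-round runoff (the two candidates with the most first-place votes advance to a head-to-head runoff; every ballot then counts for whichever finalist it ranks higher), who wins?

B

Round 1 first-place votes: A 18, B 16, C 15, D 0, E 0. A and B advance.
Runoff: A is ranked above B on 24 ballots, B above A on 25.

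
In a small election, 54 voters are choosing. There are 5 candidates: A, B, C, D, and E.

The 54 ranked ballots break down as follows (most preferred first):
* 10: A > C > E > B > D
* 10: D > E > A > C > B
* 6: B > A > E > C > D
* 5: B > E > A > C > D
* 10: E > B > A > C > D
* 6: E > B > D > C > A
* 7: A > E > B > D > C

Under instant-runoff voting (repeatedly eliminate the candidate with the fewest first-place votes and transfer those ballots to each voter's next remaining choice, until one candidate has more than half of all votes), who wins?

Round 1: A 17, B 11, C 0, D 10, E 16. C eliminated.
Round 2: A 17, B 11, D 10, E 16. D eliminated.
Round 3: A 17, B 11, E 26. B eliminated.
Round 4: A 23, E 31. E has a majority (≥28).

E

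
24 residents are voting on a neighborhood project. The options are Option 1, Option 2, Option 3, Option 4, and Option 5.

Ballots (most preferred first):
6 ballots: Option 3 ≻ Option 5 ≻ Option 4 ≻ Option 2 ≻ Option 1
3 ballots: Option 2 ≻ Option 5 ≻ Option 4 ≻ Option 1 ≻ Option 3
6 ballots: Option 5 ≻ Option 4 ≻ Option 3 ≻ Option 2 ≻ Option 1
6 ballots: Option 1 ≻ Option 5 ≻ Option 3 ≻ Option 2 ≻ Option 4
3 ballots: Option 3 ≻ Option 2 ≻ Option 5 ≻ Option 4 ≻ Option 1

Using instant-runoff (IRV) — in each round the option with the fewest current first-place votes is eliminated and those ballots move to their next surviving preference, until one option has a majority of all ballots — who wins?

Option 5

Round 1: Option 1 6, Option 2 3, Option 3 9, Option 4 0, Option 5 6. Option 4 eliminated.
Round 2: Option 1 6, Option 2 3, Option 3 9, Option 5 6. Option 2 eliminated.
Round 3: Option 1 6, Option 3 9, Option 5 9. Option 1 eliminated.
Round 4: Option 3 9, Option 5 15. Option 5 has a majority (≥13).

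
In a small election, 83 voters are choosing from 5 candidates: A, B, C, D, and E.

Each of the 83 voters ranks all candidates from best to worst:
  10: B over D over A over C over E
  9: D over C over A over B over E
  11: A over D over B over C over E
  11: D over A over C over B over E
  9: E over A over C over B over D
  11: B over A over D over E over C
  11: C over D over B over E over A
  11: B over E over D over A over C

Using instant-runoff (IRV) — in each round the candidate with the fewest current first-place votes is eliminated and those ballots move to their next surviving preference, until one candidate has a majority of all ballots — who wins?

D

Round 1: A 11, B 32, C 11, D 20, E 9. E eliminated.
Round 2: A 20, B 32, C 11, D 20. C eliminated.
Round 3: A 20, B 32, D 31. A eliminated.
Round 4: B 41, D 42. D has a majority (≥42).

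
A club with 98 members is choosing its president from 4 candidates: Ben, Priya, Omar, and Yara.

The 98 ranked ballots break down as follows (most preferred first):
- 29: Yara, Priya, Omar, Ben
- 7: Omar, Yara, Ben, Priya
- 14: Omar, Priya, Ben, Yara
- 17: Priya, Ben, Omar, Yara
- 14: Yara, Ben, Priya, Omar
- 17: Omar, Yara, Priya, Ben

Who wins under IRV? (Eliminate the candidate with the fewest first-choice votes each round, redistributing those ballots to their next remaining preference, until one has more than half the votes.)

Round 1: Ben 0, Priya 17, Omar 38, Yara 43. Ben eliminated.
Round 2: Priya 17, Omar 38, Yara 43. Priya eliminated.
Round 3: Omar 55, Yara 43. Omar has a majority (≥50).

Omar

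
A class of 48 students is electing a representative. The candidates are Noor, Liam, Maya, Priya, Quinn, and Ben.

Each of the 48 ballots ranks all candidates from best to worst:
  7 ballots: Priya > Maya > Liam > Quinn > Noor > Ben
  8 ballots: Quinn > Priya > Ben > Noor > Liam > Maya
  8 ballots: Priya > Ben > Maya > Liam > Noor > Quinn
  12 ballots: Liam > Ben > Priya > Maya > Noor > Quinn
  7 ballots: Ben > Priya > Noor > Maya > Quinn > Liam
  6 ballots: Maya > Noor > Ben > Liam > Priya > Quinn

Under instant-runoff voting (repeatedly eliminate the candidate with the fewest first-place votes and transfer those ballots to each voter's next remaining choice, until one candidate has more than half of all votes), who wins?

Ben

Round 1: Noor 0, Liam 12, Maya 6, Priya 15, Quinn 8, Ben 7. Noor eliminated.
Round 2: Liam 12, Maya 6, Priya 15, Quinn 8, Ben 7. Maya eliminated.
Round 3: Liam 12, Priya 15, Quinn 8, Ben 13. Quinn eliminated.
Round 4: Liam 12, Priya 23, Ben 13. Liam eliminated.
Round 5: Priya 23, Ben 25. Ben has a majority (≥25).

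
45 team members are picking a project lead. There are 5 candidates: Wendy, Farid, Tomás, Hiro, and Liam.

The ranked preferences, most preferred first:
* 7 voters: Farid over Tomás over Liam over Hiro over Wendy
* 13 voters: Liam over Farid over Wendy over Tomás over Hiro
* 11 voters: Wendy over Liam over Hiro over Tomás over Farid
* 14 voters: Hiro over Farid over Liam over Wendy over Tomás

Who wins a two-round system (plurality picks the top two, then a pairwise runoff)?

Round 1 first-place votes: Wendy 11, Farid 7, Tomás 0, Hiro 14, Liam 13. Hiro and Liam advance.
Runoff: Hiro is ranked above Liam on 14 ballots, Liam above Hiro on 31.

Liam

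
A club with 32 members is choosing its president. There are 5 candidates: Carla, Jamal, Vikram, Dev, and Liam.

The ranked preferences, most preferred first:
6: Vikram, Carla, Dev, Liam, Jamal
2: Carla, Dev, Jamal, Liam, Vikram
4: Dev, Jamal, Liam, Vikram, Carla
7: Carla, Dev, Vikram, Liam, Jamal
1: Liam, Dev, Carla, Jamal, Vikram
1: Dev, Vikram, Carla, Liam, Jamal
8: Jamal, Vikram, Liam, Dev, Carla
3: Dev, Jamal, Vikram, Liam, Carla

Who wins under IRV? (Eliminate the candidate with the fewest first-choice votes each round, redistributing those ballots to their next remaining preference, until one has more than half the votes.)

Round 1: Carla 9, Jamal 8, Vikram 6, Dev 8, Liam 1. Liam eliminated.
Round 2: Carla 9, Jamal 8, Vikram 6, Dev 9. Vikram eliminated.
Round 3: Carla 15, Jamal 8, Dev 9. Jamal eliminated.
Round 4: Carla 15, Dev 17. Dev has a majority (≥17).

Dev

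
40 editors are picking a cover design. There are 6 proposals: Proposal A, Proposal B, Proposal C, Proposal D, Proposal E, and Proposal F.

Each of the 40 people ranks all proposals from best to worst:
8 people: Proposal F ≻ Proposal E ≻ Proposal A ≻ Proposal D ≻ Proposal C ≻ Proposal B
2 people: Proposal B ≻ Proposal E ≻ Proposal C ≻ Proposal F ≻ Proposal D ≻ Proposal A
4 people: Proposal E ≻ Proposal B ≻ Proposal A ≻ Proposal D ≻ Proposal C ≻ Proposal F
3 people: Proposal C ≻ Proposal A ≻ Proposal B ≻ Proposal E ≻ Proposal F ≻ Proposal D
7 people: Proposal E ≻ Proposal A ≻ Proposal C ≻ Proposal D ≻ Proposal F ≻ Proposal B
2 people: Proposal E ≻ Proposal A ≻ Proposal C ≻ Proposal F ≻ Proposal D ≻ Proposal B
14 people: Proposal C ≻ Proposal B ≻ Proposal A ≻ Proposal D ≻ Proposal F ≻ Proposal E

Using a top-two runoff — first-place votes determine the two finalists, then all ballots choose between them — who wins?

Round 1 first-place votes: Proposal A 0, Proposal B 2, Proposal C 17, Proposal D 0, Proposal E 13, Proposal F 8. Proposal C and Proposal E advance.
Runoff: Proposal C is ranked above Proposal E on 17 ballots, Proposal E above Proposal C on 23.

Proposal E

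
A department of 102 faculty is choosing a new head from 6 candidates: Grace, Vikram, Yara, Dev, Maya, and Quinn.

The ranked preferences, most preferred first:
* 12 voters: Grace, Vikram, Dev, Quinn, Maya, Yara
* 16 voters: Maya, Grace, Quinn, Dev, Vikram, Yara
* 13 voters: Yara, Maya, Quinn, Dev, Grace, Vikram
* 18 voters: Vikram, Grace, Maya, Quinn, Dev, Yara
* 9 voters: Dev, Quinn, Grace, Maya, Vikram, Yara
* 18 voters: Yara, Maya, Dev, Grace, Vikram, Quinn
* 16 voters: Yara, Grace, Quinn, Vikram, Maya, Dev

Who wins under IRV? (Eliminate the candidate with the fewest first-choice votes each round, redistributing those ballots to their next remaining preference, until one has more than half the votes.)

Grace

Round 1: Grace 12, Vikram 18, Yara 47, Dev 9, Maya 16, Quinn 0. Quinn eliminated.
Round 2: Grace 12, Vikram 18, Yara 47, Dev 9, Maya 16. Dev eliminated.
Round 3: Grace 21, Vikram 18, Yara 47, Maya 16. Maya eliminated.
Round 4: Grace 37, Vikram 18, Yara 47. Vikram eliminated.
Round 5: Grace 55, Yara 47. Grace has a majority (≥52).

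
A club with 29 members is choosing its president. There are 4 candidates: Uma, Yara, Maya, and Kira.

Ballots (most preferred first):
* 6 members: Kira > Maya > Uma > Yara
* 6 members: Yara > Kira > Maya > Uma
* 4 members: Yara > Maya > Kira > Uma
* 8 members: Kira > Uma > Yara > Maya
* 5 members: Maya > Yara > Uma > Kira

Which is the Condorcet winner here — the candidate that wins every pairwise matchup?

Yara vs Uma: 15–14
Yara vs Maya: 18–11
Yara vs Kira: 15–14
Yara beats every other candidate.

Yara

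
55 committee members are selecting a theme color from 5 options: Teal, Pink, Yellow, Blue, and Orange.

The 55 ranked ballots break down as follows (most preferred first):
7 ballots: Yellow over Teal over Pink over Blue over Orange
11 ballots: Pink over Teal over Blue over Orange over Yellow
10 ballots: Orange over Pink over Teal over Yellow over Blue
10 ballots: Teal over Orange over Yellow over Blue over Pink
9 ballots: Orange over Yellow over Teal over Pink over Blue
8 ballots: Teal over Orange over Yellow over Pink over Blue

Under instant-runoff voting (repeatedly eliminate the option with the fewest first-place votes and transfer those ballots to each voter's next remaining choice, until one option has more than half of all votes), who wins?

Teal

Round 1: Teal 18, Pink 11, Yellow 7, Blue 0, Orange 19. Blue eliminated.
Round 2: Teal 18, Pink 11, Yellow 7, Orange 19. Yellow eliminated.
Round 3: Teal 25, Pink 11, Orange 19. Pink eliminated.
Round 4: Teal 36, Orange 19. Teal has a majority (≥28).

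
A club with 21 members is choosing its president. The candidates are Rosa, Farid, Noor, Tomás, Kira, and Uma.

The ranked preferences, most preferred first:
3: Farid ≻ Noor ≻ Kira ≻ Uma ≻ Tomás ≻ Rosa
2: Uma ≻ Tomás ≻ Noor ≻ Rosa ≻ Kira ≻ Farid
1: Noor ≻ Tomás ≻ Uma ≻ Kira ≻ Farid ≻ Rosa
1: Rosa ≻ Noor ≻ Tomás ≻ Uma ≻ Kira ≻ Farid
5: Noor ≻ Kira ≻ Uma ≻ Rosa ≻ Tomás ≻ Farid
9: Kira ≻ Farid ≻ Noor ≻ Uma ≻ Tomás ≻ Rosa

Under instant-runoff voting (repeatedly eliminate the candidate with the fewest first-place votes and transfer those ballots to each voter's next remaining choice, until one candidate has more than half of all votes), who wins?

Noor

Round 1: Rosa 1, Farid 3, Noor 6, Tomás 0, Kira 9, Uma 2. Tomás eliminated.
Round 2: Rosa 1, Farid 3, Noor 6, Kira 9, Uma 2. Rosa eliminated.
Round 3: Farid 3, Noor 7, Kira 9, Uma 2. Uma eliminated.
Round 4: Farid 3, Noor 9, Kira 9. Farid eliminated.
Round 5: Noor 12, Kira 9. Noor has a majority (≥11).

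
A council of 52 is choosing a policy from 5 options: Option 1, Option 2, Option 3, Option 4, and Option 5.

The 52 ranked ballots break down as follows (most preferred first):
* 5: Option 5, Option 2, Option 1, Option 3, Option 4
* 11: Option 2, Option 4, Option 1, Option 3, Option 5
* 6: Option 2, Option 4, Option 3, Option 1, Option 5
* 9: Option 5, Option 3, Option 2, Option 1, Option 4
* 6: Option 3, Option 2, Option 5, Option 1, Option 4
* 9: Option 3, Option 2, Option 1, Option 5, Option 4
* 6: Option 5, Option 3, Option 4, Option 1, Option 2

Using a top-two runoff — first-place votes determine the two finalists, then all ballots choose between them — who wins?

Option 2

Round 1 first-place votes: Option 1 0, Option 2 17, Option 3 15, Option 4 0, Option 5 20. Option 5 and Option 2 advance.
Runoff: Option 5 is ranked above Option 2 on 20 ballots, Option 2 above Option 5 on 32.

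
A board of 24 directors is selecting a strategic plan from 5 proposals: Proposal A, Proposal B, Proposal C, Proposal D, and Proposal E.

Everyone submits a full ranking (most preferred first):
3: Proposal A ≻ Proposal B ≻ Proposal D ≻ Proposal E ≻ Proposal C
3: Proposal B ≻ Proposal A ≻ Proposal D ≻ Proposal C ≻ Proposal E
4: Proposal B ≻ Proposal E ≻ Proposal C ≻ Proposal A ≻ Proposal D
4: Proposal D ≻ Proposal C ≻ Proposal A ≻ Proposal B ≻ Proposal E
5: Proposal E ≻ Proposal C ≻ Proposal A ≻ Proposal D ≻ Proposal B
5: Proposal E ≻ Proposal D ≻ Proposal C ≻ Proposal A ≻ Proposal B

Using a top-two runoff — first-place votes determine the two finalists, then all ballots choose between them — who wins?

Round 1 first-place votes: Proposal A 3, Proposal B 7, Proposal C 0, Proposal D 4, Proposal E 10. Proposal E and Proposal B advance.
Runoff: Proposal E is ranked above Proposal B on 10 ballots, Proposal B above Proposal E on 14.

Proposal B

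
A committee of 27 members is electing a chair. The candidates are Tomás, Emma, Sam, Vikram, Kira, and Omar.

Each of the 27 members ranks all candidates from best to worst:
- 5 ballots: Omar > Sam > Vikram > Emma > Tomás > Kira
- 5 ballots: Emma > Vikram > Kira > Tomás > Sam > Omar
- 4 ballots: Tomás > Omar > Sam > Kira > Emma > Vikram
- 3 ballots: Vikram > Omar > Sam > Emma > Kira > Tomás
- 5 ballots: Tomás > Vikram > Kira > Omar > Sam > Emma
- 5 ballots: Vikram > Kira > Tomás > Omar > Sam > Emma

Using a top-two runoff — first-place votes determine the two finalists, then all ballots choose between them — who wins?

Vikram

Round 1 first-place votes: Tomás 9, Emma 5, Sam 0, Vikram 8, Kira 0, Omar 5. Tomás and Vikram advance.
Runoff: Tomás is ranked above Vikram on 9 ballots, Vikram above Tomás on 18.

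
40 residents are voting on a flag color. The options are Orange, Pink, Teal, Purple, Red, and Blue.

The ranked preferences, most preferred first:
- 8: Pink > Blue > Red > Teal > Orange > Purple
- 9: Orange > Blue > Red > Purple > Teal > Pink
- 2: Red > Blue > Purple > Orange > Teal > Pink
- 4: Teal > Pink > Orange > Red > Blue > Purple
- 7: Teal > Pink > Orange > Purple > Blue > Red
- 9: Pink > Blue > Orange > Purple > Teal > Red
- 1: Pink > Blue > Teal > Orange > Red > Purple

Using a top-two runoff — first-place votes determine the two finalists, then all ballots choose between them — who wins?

Round 1 first-place votes: Orange 9, Pink 18, Teal 11, Purple 0, Red 2, Blue 0. Pink and Teal advance.
Runoff: Pink is ranked above Teal on 18 ballots, Teal above Pink on 22.

Teal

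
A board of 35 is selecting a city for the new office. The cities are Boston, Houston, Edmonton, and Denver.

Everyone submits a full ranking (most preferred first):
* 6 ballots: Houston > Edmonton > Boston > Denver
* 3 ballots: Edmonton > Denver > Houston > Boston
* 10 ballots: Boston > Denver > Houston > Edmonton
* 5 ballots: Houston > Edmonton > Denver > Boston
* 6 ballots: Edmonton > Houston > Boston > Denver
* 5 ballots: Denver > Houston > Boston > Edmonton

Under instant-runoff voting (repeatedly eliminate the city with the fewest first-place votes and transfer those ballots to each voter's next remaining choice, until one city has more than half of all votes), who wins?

Houston

Round 1: Boston 10, Houston 11, Edmonton 9, Denver 5. Denver eliminated.
Round 2: Boston 10, Houston 16, Edmonton 9. Edmonton eliminated.
Round 3: Boston 10, Houston 25. Houston has a majority (≥18).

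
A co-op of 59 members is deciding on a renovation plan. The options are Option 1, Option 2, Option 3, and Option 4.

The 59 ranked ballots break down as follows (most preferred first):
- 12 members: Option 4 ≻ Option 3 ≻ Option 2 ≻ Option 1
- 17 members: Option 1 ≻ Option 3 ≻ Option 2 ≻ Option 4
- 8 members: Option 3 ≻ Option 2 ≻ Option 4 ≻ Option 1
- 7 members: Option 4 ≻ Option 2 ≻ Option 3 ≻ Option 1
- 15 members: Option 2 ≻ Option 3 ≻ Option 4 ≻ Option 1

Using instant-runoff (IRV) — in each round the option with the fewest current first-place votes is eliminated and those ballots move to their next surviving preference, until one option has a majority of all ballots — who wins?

Round 1: Option 1 17, Option 2 15, Option 3 8, Option 4 19. Option 3 eliminated.
Round 2: Option 1 17, Option 2 23, Option 4 19. Option 1 eliminated.
Round 3: Option 2 40, Option 4 19. Option 2 has a majority (≥30).

Option 2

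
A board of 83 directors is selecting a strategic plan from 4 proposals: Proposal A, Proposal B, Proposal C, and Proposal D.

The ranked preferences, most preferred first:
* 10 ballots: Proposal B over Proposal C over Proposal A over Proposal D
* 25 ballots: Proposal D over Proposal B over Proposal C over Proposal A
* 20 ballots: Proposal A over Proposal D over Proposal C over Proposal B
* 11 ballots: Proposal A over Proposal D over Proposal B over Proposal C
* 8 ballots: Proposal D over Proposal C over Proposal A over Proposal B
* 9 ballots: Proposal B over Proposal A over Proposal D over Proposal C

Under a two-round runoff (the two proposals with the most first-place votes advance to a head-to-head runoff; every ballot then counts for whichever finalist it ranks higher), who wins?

Proposal A

Round 1 first-place votes: Proposal A 31, Proposal B 19, Proposal C 0, Proposal D 33. Proposal D and Proposal A advance.
Runoff: Proposal D is ranked above Proposal A on 33 ballots, Proposal A above Proposal D on 50.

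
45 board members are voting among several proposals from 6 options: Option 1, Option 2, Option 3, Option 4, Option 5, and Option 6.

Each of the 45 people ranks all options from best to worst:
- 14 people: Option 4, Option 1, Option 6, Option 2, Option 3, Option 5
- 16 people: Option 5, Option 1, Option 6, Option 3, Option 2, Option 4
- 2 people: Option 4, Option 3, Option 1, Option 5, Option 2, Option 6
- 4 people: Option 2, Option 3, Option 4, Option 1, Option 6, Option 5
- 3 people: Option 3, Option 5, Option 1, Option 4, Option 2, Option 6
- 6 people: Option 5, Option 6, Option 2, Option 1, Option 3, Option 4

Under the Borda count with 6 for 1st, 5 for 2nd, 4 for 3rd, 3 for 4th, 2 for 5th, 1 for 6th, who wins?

Option 1

Option 1: 14×5 + 16×5 + 2×4 + 4×3 + 3×4 + 6×3 = 200
Option 2: 14×3 + 16×2 + 2×2 + 4×6 + 3×2 + 6×4 = 132
Option 3: 14×2 + 16×3 + 2×5 + 4×5 + 3×6 + 6×2 = 136
Option 4: 14×6 + 16×1 + 2×6 + 4×4 + 3×3 + 6×1 = 143
Option 5: 14×1 + 16×6 + 2×3 + 4×1 + 3×5 + 6×6 = 171
Option 6: 14×4 + 16×4 + 2×1 + 4×2 + 3×1 + 6×5 = 163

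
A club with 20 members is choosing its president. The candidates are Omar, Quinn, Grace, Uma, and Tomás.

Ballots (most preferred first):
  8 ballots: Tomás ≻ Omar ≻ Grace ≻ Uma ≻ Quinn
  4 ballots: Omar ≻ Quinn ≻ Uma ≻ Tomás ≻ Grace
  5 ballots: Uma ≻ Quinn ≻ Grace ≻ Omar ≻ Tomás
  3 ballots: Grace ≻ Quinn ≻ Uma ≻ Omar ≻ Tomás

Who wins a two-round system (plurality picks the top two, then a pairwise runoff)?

Round 1 first-place votes: Omar 4, Quinn 0, Grace 3, Uma 5, Tomás 8. Tomás and Uma advance.
Runoff: Tomás is ranked above Uma on 8 ballots, Uma above Tomás on 12.

Uma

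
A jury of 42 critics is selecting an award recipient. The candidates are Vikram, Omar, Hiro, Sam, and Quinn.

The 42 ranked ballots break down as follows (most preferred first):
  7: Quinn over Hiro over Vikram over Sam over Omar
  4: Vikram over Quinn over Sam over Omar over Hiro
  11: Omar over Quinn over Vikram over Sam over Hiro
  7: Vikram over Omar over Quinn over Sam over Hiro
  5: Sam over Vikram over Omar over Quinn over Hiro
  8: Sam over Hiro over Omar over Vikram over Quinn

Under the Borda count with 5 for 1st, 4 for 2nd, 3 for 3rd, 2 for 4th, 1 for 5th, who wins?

Vikram

Vikram: 7×3 + 4×5 + 11×3 + 7×5 + 5×4 + 8×2 = 145
Omar: 7×1 + 4×2 + 11×5 + 7×4 + 5×3 + 8×3 = 137
Hiro: 7×4 + 4×1 + 11×1 + 7×1 + 5×1 + 8×4 = 87
Sam: 7×2 + 4×3 + 11×2 + 7×2 + 5×5 + 8×5 = 127
Quinn: 7×5 + 4×4 + 11×4 + 7×3 + 5×2 + 8×1 = 134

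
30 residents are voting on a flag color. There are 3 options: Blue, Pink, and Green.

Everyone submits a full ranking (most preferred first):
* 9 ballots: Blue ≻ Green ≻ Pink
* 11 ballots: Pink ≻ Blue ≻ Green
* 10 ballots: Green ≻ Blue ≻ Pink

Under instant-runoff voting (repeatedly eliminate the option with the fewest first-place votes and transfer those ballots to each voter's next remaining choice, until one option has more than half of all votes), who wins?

Green

Round 1: Blue 9, Pink 11, Green 10. Blue eliminated.
Round 2: Pink 11, Green 19. Green has a majority (≥16).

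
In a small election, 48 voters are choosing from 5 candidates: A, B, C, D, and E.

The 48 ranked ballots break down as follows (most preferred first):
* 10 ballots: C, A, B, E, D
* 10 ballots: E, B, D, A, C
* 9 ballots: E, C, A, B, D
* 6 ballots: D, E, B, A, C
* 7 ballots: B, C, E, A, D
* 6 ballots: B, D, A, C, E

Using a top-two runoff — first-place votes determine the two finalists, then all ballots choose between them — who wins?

Round 1 first-place votes: A 0, B 13, C 10, D 6, E 19. E and B advance.
Runoff: E is ranked above B on 25 ballots, B above E on 23.

E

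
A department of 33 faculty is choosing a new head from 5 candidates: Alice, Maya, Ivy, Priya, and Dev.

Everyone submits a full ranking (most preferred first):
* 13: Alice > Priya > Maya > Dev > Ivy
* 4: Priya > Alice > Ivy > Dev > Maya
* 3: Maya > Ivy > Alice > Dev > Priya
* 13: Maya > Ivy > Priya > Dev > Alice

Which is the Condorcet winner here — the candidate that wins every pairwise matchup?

Priya

Priya vs Alice: 17–16
Priya vs Maya: 17–16
Priya vs Ivy: 17–16
Priya vs Dev: 30–3
Priya beats every other candidate.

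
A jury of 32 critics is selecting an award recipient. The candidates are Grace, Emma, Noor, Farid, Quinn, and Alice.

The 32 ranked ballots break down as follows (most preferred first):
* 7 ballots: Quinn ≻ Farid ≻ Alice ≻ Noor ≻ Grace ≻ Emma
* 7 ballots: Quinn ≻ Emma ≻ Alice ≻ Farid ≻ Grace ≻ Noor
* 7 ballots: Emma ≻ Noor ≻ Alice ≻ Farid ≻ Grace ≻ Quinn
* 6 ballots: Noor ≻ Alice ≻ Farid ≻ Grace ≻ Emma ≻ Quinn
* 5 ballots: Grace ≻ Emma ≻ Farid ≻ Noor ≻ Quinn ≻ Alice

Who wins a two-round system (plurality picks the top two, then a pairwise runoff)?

Round 1 first-place votes: Grace 5, Emma 7, Noor 6, Farid 0, Quinn 14, Alice 0. Quinn and Emma advance.
Runoff: Quinn is ranked above Emma on 14 ballots, Emma above Quinn on 18.

Emma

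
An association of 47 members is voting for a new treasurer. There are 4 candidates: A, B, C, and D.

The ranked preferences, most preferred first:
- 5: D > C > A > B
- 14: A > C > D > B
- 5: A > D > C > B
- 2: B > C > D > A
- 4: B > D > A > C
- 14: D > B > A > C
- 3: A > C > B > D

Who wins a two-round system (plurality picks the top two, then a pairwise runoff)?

Round 1 first-place votes: A 22, B 6, C 0, D 19. A and D advance.
Runoff: A is ranked above D on 22 ballots, D above A on 25.

D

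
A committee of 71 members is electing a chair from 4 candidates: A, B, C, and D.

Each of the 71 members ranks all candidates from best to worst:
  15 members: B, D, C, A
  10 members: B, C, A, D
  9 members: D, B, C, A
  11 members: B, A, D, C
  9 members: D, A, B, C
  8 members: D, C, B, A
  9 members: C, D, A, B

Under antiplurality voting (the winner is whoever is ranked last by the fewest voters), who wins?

B

Last-place votes: A 32, B 9, C 20, D 10.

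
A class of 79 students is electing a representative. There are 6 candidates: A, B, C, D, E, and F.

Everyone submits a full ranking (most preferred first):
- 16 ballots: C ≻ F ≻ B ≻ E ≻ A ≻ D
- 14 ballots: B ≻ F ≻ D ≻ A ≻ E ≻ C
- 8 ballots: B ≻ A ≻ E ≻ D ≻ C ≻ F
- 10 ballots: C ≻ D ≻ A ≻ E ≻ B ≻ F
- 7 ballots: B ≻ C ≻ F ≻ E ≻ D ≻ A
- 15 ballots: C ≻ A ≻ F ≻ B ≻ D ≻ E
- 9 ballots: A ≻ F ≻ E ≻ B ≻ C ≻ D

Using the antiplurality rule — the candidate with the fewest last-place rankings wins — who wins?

Last-place votes: A 7, B 0, C 14, D 25, E 15, F 18.

B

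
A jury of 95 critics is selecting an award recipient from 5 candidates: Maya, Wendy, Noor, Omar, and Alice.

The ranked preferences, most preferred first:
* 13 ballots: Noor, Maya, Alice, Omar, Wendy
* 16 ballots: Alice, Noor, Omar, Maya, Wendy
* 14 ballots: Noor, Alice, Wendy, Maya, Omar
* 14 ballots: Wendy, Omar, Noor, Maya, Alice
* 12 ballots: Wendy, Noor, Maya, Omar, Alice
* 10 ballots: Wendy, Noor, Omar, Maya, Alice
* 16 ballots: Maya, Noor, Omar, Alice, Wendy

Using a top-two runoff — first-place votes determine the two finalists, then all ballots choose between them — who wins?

Round 1 first-place votes: Maya 16, Wendy 36, Noor 27, Omar 0, Alice 16. Wendy and Noor advance.
Runoff: Wendy is ranked above Noor on 36 ballots, Noor above Wendy on 59.

Noor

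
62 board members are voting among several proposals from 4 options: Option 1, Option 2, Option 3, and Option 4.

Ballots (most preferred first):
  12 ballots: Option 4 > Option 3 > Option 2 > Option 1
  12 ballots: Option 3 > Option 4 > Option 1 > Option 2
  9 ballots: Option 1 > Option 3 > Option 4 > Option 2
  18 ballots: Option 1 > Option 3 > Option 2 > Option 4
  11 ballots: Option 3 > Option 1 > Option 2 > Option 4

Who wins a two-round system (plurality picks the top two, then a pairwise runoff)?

Round 1 first-place votes: Option 1 27, Option 2 0, Option 3 23, Option 4 12. Option 1 and Option 3 advance.
Runoff: Option 1 is ranked above Option 3 on 27 ballots, Option 3 above Option 1 on 35.

Option 3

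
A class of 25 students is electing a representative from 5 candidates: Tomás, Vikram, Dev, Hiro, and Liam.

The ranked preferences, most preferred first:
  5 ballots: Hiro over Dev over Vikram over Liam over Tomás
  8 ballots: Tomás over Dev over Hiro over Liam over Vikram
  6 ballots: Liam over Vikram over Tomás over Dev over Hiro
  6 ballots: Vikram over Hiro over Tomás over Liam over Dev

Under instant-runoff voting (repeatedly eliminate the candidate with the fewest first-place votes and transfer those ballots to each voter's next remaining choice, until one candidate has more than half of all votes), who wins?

Vikram

Round 1: Tomás 8, Vikram 6, Dev 0, Hiro 5, Liam 6. Dev eliminated.
Round 2: Tomás 8, Vikram 6, Hiro 5, Liam 6. Hiro eliminated.
Round 3: Tomás 8, Vikram 11, Liam 6. Liam eliminated.
Round 4: Tomás 8, Vikram 17. Vikram has a majority (≥13).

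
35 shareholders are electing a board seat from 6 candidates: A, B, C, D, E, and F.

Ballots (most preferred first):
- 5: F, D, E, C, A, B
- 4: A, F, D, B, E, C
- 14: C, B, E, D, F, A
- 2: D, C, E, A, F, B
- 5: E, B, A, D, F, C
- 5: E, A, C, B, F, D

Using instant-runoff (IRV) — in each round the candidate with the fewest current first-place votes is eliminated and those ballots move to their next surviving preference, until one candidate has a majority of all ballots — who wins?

Round 1: A 4, B 0, C 14, D 2, E 10, F 5. B eliminated.
Round 2: A 4, C 14, D 2, E 10, F 5. D eliminated.
Round 3: A 4, C 16, E 10, F 5. A eliminated.
Round 4: C 16, E 10, F 9. F eliminated.
Round 5: C 16, E 19. E has a majority (≥18).

E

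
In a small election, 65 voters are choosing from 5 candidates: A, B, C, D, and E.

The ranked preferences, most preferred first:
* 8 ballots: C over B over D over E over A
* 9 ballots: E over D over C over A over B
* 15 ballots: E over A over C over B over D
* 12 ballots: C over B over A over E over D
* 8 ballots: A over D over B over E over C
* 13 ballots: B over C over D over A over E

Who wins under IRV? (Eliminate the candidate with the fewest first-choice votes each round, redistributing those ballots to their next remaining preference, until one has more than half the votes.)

Round 1: A 8, B 13, C 20, D 0, E 24. D eliminated.
Round 2: A 8, B 13, C 20, E 24. A eliminated.
Round 3: B 21, C 20, E 24. C eliminated.
Round 4: B 41, E 24. B has a majority (≥33).

B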